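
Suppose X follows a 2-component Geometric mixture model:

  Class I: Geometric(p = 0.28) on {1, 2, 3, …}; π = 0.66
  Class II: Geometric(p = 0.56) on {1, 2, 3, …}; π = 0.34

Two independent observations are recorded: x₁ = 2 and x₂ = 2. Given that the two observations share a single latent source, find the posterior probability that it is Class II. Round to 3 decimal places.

Posterior ∝ prior × likelihood, so P(k | x) ∝ w_k f_k(x); normalise over all components.
Since both observations come from the same component, the likelihood for component k is f_k(x₁)·f_k(x₂).
  L_I = [0.28·(1−0.28)^1 = 0.28·0.72 = 0.2016] × [0.2016] = 0.0406426
  L_II = [0.56·(1−0.56)^1 = 0.56·0.44 = 0.2464] × [0.2464] = 0.060713
Multiply by the mixture weights:
  w_I·L_I = 0.66 × 0.0406426 = 0.0268241
  w_II·L_II = 0.34 × 0.060713 = 0.0206424
Sum: 0.0268241 + 0.0206424 = 0.0474665
So the posterior for Class II is 0.0206424 / 0.0474665 ≈ 0.435.

0.435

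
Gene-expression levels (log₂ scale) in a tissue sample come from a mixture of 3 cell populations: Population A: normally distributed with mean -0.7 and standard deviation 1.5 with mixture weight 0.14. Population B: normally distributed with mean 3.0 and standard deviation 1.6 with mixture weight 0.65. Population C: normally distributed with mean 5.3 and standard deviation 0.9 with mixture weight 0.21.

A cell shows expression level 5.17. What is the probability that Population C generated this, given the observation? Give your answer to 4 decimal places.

0.5877

Posterior ∝ prior × likelihood, so P(k | x) ∝ w_k f_k(x); normalise over all components.
Evaluate each component's likelihood at the observed value:
  L_A = 0.000125715
  L_B = 0.0993954
  L_C = 0.438669
Multiply by the mixture weights:
  w_A·L_A = 0.14 × 0.000125715 = 1.76001e-05
  w_B·L_B = 0.65 × 0.0993954 = 0.064607
  w_C·L_C = 0.21 × 0.438669 = 0.0921205
Evidence: 1.76001e-05 + 0.064607 + 0.0921205 = 0.156745
Responsibility of Population C: 0.0921205 / 0.156745 ≈ 0.5877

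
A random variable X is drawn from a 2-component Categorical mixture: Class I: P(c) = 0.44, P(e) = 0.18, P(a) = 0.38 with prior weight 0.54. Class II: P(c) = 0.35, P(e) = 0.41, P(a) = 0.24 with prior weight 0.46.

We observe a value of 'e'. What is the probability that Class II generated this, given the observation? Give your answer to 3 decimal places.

The responsibility of component k is π_k f_k(x) divided by Σ_j π_j f_j(x).
Component likelihoods at x = 'e':
  p_I = 0.18
  p_II = 0.41
Unnormalised posteriors:
  π_I·p_I = 0.54 × 0.18 = 0.0972
  π_II·p_II = 0.46 × 0.41 = 0.1886
Normaliser: 0.0972 + 0.1886 = 0.2858
P(Class II | data) ≈ 0.660

0.660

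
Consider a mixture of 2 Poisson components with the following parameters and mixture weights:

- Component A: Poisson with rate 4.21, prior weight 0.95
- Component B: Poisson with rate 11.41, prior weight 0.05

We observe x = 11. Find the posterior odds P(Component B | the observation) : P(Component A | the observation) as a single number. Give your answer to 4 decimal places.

2.2770

Posterior odds = (π_i f_i(x)) / (π_j f_j(x)); the normalising sum cancels.
Component likelihoods at x = 11:
  f_A = 0.00273885
  f_B = 0.118491
0.00592456 / 0.0026019 ≈ 2.2770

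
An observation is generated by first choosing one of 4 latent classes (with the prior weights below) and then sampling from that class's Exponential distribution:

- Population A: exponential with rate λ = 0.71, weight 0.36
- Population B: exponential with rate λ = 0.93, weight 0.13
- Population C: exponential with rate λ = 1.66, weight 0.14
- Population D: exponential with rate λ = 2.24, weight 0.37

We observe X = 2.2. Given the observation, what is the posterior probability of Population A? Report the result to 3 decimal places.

P(component k | x) = w_k·f_k(x) / marginal(x), where marginal(x) = Σ_j w_j·f_j(x).
Component likelihoods at x = 2.2:
  f_A = 0.148899
  f_B = 0.120203
  f_C = 0.0430591
  f_D = 0.0162198
Prior × likelihood for each component:
  w_A·f_A = 0.36 × 0.148899 = 0.0536035
  w_B·f_B = 0.13 × 0.120203 = 0.0156264
  w_C·f_C = 0.14 × 0.0430591 = 0.00602827
  w_D·f_D = 0.37 × 0.0162198 = 0.00600132
Denominator: 0.0536035 + 0.0156264 + 0.00602827 + 0.00600132 = 0.0812595
So the posterior for Population A is 0.0536035 / 0.0812595 ≈ 0.660.

0.660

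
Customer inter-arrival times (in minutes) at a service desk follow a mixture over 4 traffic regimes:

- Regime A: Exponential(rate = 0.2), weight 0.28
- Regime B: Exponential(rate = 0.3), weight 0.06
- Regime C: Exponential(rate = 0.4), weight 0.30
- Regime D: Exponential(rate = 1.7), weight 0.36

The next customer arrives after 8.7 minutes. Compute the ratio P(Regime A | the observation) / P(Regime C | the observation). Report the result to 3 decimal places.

Posterior odds = (w_i f_i(x)) / (w_j f_j(x)); the normalising sum cancels.
Component likelihoods at x = 8.7 minutes:
  L_A = 0.0351041
  L_B = 0.0220604
  L_C = 0.012323
  L_D = 6.41554e-07
0.00982914 / 0.00369689 ≈ 2.659

2.659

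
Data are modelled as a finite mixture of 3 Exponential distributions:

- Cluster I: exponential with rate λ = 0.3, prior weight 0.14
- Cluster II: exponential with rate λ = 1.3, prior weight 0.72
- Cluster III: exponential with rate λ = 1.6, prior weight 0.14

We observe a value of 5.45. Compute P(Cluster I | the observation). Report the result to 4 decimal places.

0.9089

P(component k | x) = P(Z=k)·f_k(x) / marginal(x), where marginal(x) = Σ_j P(Z=j)·f_j(x).
Evaluate each component's likelihood at the observed value:
  f_I = 0.3·e^(−0.3·5.45) = 0.3·e^(−1.6350) = 0.0584857
  f_II = 1.3·e^(−1.3·5.45) = 1.3·e^(−7.0850) = 0.00108885
  f_III = 1.6·e^(−1.6·5.45) = 1.6·e^(−8.7200) = 0.00026126
Multiply by the mixture weights:
  P(Z=I)·f_I = 0.14 × 0.0584857 = 0.008188
  P(Z=II)·f_II = 0.72 × 0.00108885 = 0.00078397
  P(Z=III)·f_III = 0.14 × 0.00026126 = 3.65763e-05
Normaliser: 0.008188 + 0.00078397 + 3.65763e-05 = 0.00900855
P(Cluster I | the observation) = 0.008188 / 0.00900855 ≈ 0.9089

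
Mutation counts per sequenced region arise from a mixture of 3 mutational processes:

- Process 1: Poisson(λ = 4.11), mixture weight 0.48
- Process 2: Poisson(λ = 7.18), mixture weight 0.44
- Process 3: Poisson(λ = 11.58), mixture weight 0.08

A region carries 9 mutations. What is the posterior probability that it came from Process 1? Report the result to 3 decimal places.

0.117

The responsibility of component k is P(Z=k) f_k(x) divided by Σ_j P(Z=j) f_j(x).
Poisson probabilities:
  f_1 = e^(−4.11)·4.11^9/9! = 0.0151308
  f_2 = e^(−7.18)·7.18^9/9! = 0.106444
  f_3 = e^(−11.58)·11.58^9/9! = 0.0964904
Weight by the priors:
  P(Z=1)·f_1 = 0.48 × 0.0151308 = 0.0072628
  P(Z=2)·f_2 = 0.44 × 0.106444 = 0.0468355
  P(Z=3)·f_3 = 0.08 × 0.0964904 = 0.00771923
Sum: 0.0072628 + 0.0468355 + 0.00771923 = 0.0618175
Responsibility of Process 1: 0.0072628 / 0.0618175 ≈ 0.117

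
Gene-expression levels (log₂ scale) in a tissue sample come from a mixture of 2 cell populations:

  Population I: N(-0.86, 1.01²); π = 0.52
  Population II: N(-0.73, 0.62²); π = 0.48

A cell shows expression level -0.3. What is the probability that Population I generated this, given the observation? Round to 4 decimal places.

0.4204

Apply Bayes' rule: the posterior for each component is proportional to its prior times its likelihood at x.
Component likelihoods at x = -0.3:
  p_I = (1/(1.01·√(2π)))·exp(−(-0.3−-0.86)²/(2·1.01²)) = 0.394992·exp(-0.15371) = 0.338714
  p_II = (1/(0.62·√(2π)))·exp(−(-0.3−-0.73)²/(2·0.62²)) = 0.643455·exp(-0.24050) = 0.505904
Weight by the priors:
  π_I·p_I = 0.52 × 0.338714 = 0.176131
  π_II·p_II = 0.48 × 0.505904 = 0.242834
Denominator: 0.176131 + 0.242834 = 0.418965
So the posterior for Population I is 0.176131 / 0.418965 ≈ 0.4204.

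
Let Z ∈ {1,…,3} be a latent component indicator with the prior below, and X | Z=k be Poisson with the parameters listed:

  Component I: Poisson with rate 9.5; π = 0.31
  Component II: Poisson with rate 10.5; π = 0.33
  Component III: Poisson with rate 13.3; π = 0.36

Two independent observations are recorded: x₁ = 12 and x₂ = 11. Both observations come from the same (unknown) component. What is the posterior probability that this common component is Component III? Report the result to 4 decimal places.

The responsibility of component k is P(Z=k) f_k(x) divided by Σ_j P(Z=j) f_j(x).
Since both observations come from the same component, the likelihood for component k is f_k(x₁)·f_k(x₂).
  L_I = [e^(−9.5)·9.5^12/12! = 0.0844401] × [0.106661] = 0.00900648
  L_II = [e^(−10.5)·10.5^12/12! = 0.103239] × [0.117987] = 0.0121808
  L_III = [e^(−13.3)·13.3^12/12! = 0.107094] × [0.0966264] = 0.0103481
Unnormalised posteriors:
  P(Z=I)·L_I = 0.31 × 0.00900648 = 0.00279201
  P(Z=II)·L_II = 0.33 × 0.0121808 = 0.00401968
  P(Z=III)·L_III = 0.36 × 0.0103481 = 0.00372533
Denominator: 0.00279201 + 0.00401968 + 0.00372533 = 0.010537
P(Component III | x₁, x₂) = 0.00372533 / 0.010537 ≈ 0.3535

0.3535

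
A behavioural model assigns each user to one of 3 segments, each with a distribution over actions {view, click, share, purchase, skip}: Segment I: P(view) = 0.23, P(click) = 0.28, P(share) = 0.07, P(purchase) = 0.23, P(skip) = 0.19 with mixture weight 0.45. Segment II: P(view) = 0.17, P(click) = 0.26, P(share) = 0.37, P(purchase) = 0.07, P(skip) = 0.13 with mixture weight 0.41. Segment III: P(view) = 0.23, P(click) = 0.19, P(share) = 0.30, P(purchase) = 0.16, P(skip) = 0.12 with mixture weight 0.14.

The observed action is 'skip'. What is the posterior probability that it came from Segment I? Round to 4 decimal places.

0.5495

Apply Bayes' rule: the posterior for each component is proportional to its prior times its likelihood at x.
Component likelihoods at x = 'skip':
  L_I = P(skip | comp) = 0.19
  L_II = P(skip | comp) = 0.13
  L_III = P(skip | comp) = 0.12
Unnormalised posteriors:
  π_I·L_I = 0.45 × 0.19 = 0.0855
  π_II·L_II = 0.41 × 0.13 = 0.0533
  π_III·L_III = 0.14 × 0.12 = 0.0168
Marginal: 0.0855 + 0.0533 + 0.0168 = 0.1556
Responsibility of Segment I: 0.0855 / 0.1556 ≈ 0.5495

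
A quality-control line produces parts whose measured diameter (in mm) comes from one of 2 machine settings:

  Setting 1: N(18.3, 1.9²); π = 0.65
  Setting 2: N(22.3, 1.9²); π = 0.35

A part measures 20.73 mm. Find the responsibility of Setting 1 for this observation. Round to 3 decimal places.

The responsibility of component k is π_k f_k(x) divided by Σ_j π_j f_j(x).
Evaluate each component's likelihood at the observed value:
  p_1 = 0.092676
  p_2 = 0.149241
Multiply by the mixture weights:
  π_1·p_1 = 0.65 × 0.092676 = 0.0602394
  π_2·p_2 = 0.35 × 0.149241 = 0.0522344
Normaliser: 0.0602394 + 0.0522344 = 0.112474
So the posterior for Setting 1 is 0.0602394 / 0.112474 ≈ 0.536.

0.536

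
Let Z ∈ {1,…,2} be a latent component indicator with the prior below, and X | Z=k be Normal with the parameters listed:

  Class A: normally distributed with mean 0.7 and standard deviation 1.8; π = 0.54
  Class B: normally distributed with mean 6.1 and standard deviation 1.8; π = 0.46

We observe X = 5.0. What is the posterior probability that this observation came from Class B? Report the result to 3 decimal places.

0.925

The responsibility of component k is P(Z=k) f_k(x) divided by Σ_j P(Z=j) f_j(x).
Evaluate each component's likelihood at the observed value:
  f_A = (1/(1.8·√(2π)))·exp(−(5.0−0.7)²/(2·1.8²)) = 0.221635·exp(-2.85340) = 0.0127769
  f_B = (1/(1.8·√(2π)))·exp(−(5.0−6.1)²/(2·1.8²)) = 0.221635·exp(-0.18673) = 0.183883
Multiply by the mixture weights:
  P(Z=A)·f_A = 0.54 × 0.0127769 = 0.0068995
  P(Z=B)·f_B = 0.46 × 0.183883 = 0.0845863
Marginal: 0.0068995 + 0.0845863 = 0.0914858
P(Class B | data) = 0.0845863 / 0.0914858 ≈ 0.925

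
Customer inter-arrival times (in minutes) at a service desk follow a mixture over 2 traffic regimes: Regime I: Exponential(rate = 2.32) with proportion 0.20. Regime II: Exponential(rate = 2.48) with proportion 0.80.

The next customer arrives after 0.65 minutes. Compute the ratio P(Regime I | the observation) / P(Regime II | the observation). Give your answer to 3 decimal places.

Posterior odds = (π_i f_i(x)) / (π_j f_j(x)); the normalising sum cancels.
Exponential densities:
  f_I = 2.32·e^(−2.32·0.65) = 2.32·e^(−1.5080) = 0.513537
  f_II = 2.48·e^(−2.48·0.65) = 2.48·e^(−1.6120) = 0.494731
Posterior odds = (π_I·f_I) / (π_II·f_II) = (0.20·0.513537) / (0.80·0.494731) = 0.102707 / 0.395785 ≈ 0.260

0.260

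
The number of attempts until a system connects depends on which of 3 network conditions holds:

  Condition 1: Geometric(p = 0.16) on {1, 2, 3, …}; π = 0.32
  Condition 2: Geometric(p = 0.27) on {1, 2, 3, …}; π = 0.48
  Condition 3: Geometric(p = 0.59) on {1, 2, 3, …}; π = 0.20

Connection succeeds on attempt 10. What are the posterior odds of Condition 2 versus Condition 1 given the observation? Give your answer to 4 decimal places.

0.7157

Only the two components matter; the odds are (π_i f_i(x)) / (π_j f_j(x)).
Evaluate each component's likelihood at the observed value:
  p_1 = 0.16·(1−0.16)^9 = 0.16·0.208216 = 0.0333145
  p_2 = 0.27·(1−0.27)^9 = 0.27·0.0588716 = 0.0158953
  p_3 = 0.59·(1−0.59)^9 = 0.59·0.000327382 = 0.000193155
Posterior odds = (π_2·p_2) / (π_1·p_1) = (0.48·0.0158953) / (0.32·0.0333145) = 0.00762976 / 0.0106606 ≈ 0.7157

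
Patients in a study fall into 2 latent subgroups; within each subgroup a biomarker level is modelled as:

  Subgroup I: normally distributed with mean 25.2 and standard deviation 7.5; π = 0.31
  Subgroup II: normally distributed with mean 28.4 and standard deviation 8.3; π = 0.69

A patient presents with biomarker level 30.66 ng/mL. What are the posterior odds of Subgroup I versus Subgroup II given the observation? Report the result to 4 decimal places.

Posterior odds = (π_i f_i(x)) / (π_j f_j(x)); the normalising sum cancels.
Normal densities:
  f_I = 0.0408098
  f_II = 0.0463161
Posterior odds = (π_I·f_I) / (π_II·f_II) = (0.31·0.0408098) / (0.69·0.0463161) = 0.012651 / 0.0319581 ≈ 0.3959

0.3959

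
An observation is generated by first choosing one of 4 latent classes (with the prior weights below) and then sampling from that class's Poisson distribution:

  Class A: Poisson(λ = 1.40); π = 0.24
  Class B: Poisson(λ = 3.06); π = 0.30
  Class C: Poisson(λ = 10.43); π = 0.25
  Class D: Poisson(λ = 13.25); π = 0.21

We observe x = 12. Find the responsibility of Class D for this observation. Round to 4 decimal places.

0.4692

The responsibility of component k is w_k f_k(x) divided by Σ_j w_j f_j(x).
Evaluate each component's likelihood at the observed value:
  f_A = 2.91868e-08
  f_B = 6.59749e-05
  f_C = 0.102184
  f_D = 0.10761
Multiply by the mixture weights:
  w_A·f_A = 0.24 × 2.91868e-08 = 7.00484e-09
  w_B·f_B = 0.30 × 6.59749e-05 = 1.97925e-05
  w_C·f_C = 0.25 × 0.102184 = 0.025546
  w_D·f_D = 0.21 × 0.10761 = 0.0225981
Evidence: 7.00484e-09 + 1.97925e-05 + 0.025546 + 0.0225981 = 0.0481639
So the posterior for Class D is 0.0225981 / 0.0481639 ≈ 0.4692.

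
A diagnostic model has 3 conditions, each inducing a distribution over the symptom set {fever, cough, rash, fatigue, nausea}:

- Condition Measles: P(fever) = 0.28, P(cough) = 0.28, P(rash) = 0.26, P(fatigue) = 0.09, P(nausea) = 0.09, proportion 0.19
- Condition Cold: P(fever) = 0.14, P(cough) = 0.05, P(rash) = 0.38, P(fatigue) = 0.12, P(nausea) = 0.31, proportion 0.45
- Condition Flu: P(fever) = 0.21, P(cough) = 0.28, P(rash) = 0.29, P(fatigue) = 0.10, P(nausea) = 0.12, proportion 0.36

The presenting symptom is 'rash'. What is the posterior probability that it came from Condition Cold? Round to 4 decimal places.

Apply Bayes' rule: the posterior for each component is proportional to its prior times its likelihood at x.
Component likelihoods at x = 'rash':
  f_Measles = P(rash | comp) = 0.26
  f_Cold = P(rash | comp) = 0.38
  f_Flu = P(rash | comp) = 0.29
Unnormalised posteriors:
  w_Measles·f_Measles = 0.19 × 0.26 = 0.0494
  w_Cold·f_Cold = 0.45 × 0.38 = 0.171
  w_Flu·f_Flu = 0.36 × 0.29 = 0.1044
Normaliser: 0.0494 + 0.171 + 0.1044 = 0.3248
P(Condition Cold | data) = 0.171 / 0.3248 ≈ 0.5265

0.5265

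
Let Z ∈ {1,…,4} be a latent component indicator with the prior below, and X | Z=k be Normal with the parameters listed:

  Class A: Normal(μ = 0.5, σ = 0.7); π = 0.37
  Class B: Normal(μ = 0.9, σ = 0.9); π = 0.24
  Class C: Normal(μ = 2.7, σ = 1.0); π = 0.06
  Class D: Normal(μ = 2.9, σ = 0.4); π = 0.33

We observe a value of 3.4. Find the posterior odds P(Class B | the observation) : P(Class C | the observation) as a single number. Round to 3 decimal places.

0.120

The posterior odds equal the prior odds times the likelihood ratio: (w_i/w_j)·(f_i(x)/f_j(x)).
Evaluate each component's likelihood at the observed value:
  p_A = (1/(0.7·√(2π)))·exp(−(3.4−0.5)²/(2·0.7²)) = 0.569918·exp(-8.58163) = 0.00010687
  p_B = (1/(0.9·√(2π)))·exp(−(3.4−0.9)²/(2·0.9²)) = 0.443269·exp(-3.85802) = 0.00935726
  p_C = (1/(1.0·√(2π)))·exp(−(3.4−2.7)²/(2·1.0²)) = 0.398942·exp(-0.24500) = 0.312254
  p_D = (1/(0.4·√(2π)))·exp(−(3.4−2.9)²/(2·0.4²)) = 0.997356·exp(-0.78125) = 0.456623
0.00224574 / 0.0187352 ≈ 0.120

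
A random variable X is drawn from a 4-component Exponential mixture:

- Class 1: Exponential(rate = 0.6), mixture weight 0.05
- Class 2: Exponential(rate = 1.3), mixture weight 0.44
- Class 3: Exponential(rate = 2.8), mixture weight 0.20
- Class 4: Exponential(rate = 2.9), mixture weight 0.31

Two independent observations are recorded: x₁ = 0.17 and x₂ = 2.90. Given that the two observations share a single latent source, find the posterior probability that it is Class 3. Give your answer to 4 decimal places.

By Bayes' theorem, P(k | x) = π_k f_k(x) / Σ_j π_j f_j(x).
Since both observations come from the same component, the likelihood for component k is f_k(x₁)·f_k(x₂).
  p_1 = [0.6·e^(−0.6·0.17) = 0.6·e^(−0.1020) = 0.541818] × [0.105312] = 0.05706
  p_2 = [1.3·e^(−1.3·0.17) = 1.3·e^(−0.2210) = 1.04223] × [0.0299677] = 0.0312333
  p_3 = [2.8·e^(−2.8·0.17) = 2.8·e^(−0.4760) = 1.73954] × [0.00083308] = 0.00144917
  p_4 = [2.9·e^(−2.9·0.17) = 2.9·e^(−0.4930) = 1.77129] × [0.000645627] = 0.00114359
Multiply by the mixture weights:
  π_1·p_1 = 0.05 × 0.05706 = 0.002853
  π_2·p_2 = 0.44 × 0.0312333 = 0.0137426
  π_3·p_3 = 0.20 × 0.00144917 = 0.000289835
  π_4·p_4 = 0.31 × 0.00114359 = 0.000354514
Sum: 0.002853 + 0.0137426 + 0.000289835 + 0.000354514 = 0.01724
So the posterior for Class 3 is 0.000289835 / 0.01724 ≈ 0.0168.

0.0168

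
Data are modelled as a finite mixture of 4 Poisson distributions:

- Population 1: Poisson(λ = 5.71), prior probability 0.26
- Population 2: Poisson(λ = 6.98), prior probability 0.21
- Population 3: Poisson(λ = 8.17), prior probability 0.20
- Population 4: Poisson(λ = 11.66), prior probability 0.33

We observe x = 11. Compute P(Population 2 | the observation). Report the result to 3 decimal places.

By Bayes' theorem, P(k | x) = w_k f_k(x) / Σ_j w_j f_j(x).
Evaluate each component's likelihood at the observed value:
  L_1 = 0.017459
  L_2 = 0.0446559
  L_3 = 0.076754
  L_4 = 0.117126
Unnormalised posteriors:
  w_1·L_1 = 0.26 × 0.017459 = 0.00453935
  w_2·L_2 = 0.21 × 0.0446559 = 0.00937773
  w_3·L_3 = 0.20 × 0.076754 = 0.0153508
  w_4·L_4 = 0.33 × 0.117126 = 0.0386517
Sum: 0.00453935 + 0.00937773 + 0.0153508 + 0.0386517 = 0.0679196
So the posterior for Population 2 is 0.00937773 / 0.0679196 ≈ 0.138.

0.138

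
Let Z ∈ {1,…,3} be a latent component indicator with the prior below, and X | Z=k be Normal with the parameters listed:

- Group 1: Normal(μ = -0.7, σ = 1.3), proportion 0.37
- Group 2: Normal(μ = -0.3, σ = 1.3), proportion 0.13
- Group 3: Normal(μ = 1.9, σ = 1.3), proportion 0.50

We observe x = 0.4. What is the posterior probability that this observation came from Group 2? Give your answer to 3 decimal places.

0.179

Posterior ∝ prior × likelihood, so P(k | x) ∝ π_k f_k(x); normalise over all components.
Normal densities:
  f_1 = (1/(1.3·√(2π)))·exp(−(0.4−-0.7)²/(2·1.3²)) = 0.306879·exp(-0.35799) = 0.214533
  f_2 = (1/(1.3·√(2π)))·exp(−(0.4−-0.3)²/(2·1.3²)) = 0.306879·exp(-0.14497) = 0.265465
  f_3 = (1/(1.3·√(2π)))·exp(−(0.4−1.9)²/(2·1.3²)) = 0.306879·exp(-0.66568) = 0.157712
Prior × likelihood for each component:
  π_1·f_1 = 0.37 × 0.214533 = 0.0793773
  π_2·f_2 = 0.13 × 0.265465 = 0.0345104
  π_3·f_3 = 0.50 × 0.157712 = 0.0788561
Marginal: 0.0793773 + 0.0345104 + 0.0788561 = 0.192744
P(Group 2 | x) ≈ 0.179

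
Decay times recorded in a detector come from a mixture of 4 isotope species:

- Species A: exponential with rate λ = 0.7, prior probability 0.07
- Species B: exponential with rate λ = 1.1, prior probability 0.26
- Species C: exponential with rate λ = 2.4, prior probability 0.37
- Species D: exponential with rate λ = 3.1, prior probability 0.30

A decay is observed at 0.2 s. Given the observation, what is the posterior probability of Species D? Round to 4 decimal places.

0.3785

Apply Bayes' rule: the posterior for each component is proportional to its prior times its likelihood at x.
Component likelihoods at x = 0.2 s:
  f_A = 0.608551
  f_B = 0.882771
  f_C = 1.48508
  f_D = 1.66763
Weight by the priors:
  π_A·f_A = 0.07 × 0.608551 = 0.0425986
  π_B·f_B = 0.26 × 0.882771 = 0.22952
  π_C·f_C = 0.37 × 1.48508 = 0.54948
  π_D·f_D = 0.30 × 1.66763 = 0.500288
Marginal: 0.0425986 + 0.22952 + 0.54948 + 0.500288 = 1.32189
P(Species D | data) ≈ 0.3785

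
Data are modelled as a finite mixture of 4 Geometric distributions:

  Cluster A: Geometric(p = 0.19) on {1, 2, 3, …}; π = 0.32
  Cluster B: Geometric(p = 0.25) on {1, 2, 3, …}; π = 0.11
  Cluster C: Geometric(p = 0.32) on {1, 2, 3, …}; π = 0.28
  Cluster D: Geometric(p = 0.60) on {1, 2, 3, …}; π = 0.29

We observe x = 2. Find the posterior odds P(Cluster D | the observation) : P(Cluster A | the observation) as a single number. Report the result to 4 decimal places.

1.4133

Only the two components matter; the odds are (P(Z=i) f_i(x)) / (P(Z=j) f_j(x)).
Evaluate each component's likelihood at the observed value:
  L_A = 0.1539
  L_B = 0.1875
  L_C = 0.2176
  L_D = 0.24
Odds = (0.29/0.32) × (0.24/0.1539) = 0.90625 × 1.55945 ≈ 1.4133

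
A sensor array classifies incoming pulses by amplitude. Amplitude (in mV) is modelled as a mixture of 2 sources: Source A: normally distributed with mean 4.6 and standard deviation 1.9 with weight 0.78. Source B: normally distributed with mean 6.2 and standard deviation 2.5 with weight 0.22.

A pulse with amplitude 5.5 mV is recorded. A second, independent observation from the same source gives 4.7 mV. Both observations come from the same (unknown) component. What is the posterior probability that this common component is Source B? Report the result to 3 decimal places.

Apply Bayes' rule: the posterior for each component is proportional to its prior times its likelihood at x.
Since both observations come from the same component, the likelihood for component k is f_k(x₁)·f_k(x₂).
  L_A = [(1/(1.9·√(2π)))·exp(−(5.5−4.6)²/(2·1.9²)) = 0.209970·exp(-0.11219) = 0.187687] × [0.209679] = 0.039354
  L_B = [(1/(2.5·√(2π)))·exp(−(5.5−6.2)²/(2·2.5²)) = 0.159577·exp(-0.03920) = 0.153443] × [0.13329] = 0.0204523
Weight by the priors:
  P(Z=A)·L_A = 0.78 × 0.039354 = 0.0306961
  P(Z=B)·L_B = 0.22 × 0.0204523 = 0.00449951
Normaliser: 0.0306961 + 0.00449951 = 0.0351956
So the posterior for Source B is 0.00449951 / 0.0351956 ≈ 0.128.

0.128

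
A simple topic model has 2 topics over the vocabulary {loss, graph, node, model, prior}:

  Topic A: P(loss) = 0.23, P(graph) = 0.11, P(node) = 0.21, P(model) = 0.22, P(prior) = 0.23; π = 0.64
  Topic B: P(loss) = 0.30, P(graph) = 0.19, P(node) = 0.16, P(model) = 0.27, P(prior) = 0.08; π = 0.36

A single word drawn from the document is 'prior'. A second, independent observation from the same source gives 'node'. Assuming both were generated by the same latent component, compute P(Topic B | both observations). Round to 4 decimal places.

Posterior ∝ prior × likelihood, so P(k | x) ∝ P(Z=k) f_k(x); normalise over all components.
Since both observations come from the same component, the likelihood for component k is f_k(x₁)·f_k(x₂).
  L_A = [P(prior | comp) = 0.23] × [0.21] = 0.0483
  L_B = [P(prior | comp) = 0.08] × [0.16] = 0.0128
Multiply by the mixture weights:
  P(Z=A)·L_A = 0.64 × 0.0483 = 0.030912
  P(Z=B)·L_B = 0.36 × 0.0128 = 0.004608
Normaliser: 0.030912 + 0.004608 = 0.03552
So the posterior for Topic B is 0.004608 / 0.03552 ≈ 0.1297.

0.1297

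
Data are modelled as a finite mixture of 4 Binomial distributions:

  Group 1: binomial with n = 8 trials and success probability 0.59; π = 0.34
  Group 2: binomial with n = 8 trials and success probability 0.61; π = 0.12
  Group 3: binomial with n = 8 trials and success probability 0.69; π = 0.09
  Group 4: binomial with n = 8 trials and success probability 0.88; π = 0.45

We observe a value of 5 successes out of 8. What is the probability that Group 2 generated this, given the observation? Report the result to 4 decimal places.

The responsibility of component k is π_k f_k(x) divided by Σ_j π_j f_j(x).
Component likelihoods at x = 5 successes out of 8:
  L_1 = 0.27593
  L_2 = 0.280563
  L_3 = 0.260927
  L_4 = 0.0510676
Unnormalised posteriors:
  π_1·L_1 = 0.34 × 0.27593 = 0.0938164
  π_2·L_2 = 0.12 × 0.280563 = 0.0336676
  π_3·L_3 = 0.09 × 0.260927 = 0.0234834
  π_4·L_4 = 0.45 × 0.0510676 = 0.0229804
Marginal: 0.0938164 + 0.0336676 + 0.0234834 + 0.0229804 = 0.173948
Responsibility of Group 2: 0.0336676 / 0.173948 ≈ 0.1936

0.1936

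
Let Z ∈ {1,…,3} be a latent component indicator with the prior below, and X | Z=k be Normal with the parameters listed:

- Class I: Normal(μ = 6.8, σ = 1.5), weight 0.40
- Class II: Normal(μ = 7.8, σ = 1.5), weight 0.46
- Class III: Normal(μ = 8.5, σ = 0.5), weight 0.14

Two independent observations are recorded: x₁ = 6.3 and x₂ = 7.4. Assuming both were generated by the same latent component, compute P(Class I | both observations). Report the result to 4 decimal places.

Posterior ∝ prior × likelihood, so P(k | x) ∝ π_k f_k(x); normalise over all components.
Since both observations come from the same component, the likelihood for component k is f_k(x₁)·f_k(x₂).
  p_I = [(1/(1.5·√(2π)))·exp(−(6.3−6.8)²/(2·1.5²)) = 0.265962·exp(-0.05556) = 0.251589] × [0.245513] = 0.0617684
  p_II = [(1/(1.5·√(2π)))·exp(−(6.3−7.8)²/(2·1.5²)) = 0.265962·exp(-0.50000) = 0.161314] × [0.256671] = 0.0414046
  p_III = [(1/(0.5·√(2π)))·exp(−(6.3−8.5)²/(2·0.5²)) = 0.797885·exp(-9.68000) = 4.98849e-05] × [0.0709492] = 3.5393e-06
Unnormalised posteriors:
  π_I·p_I = 0.40 × 0.0617684 = 0.0247074
  π_II·p_II = 0.46 × 0.0414046 = 0.0190461
  π_III·p_III = 0.14 × 3.5393e-06 = 4.95501e-07
Marginal: 0.0247074 + 0.0190461 + 4.95501e-07 = 0.043754
P(Class I | x) = 0.0247074 / 0.043754 ≈ 0.5647

0.5647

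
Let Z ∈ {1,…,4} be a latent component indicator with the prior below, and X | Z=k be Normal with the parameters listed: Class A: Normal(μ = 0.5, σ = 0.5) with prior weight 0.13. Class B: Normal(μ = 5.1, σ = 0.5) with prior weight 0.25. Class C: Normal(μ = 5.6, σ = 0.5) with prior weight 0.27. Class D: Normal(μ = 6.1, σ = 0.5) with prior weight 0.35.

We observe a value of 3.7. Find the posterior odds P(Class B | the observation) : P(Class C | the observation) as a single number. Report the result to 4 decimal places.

25.1043

The posterior odds equal the prior odds times the likelihood ratio: (π_i/π_j)·(f_i(x)/f_j(x)).
Evaluate each component's likelihood at the observed value:
  p_A = (1/(0.5·√(2π)))·exp(−(3.7−0.5)²/(2·0.5²)) = 0.797885·exp(-20.48000) = 1.01763e-09
  p_B = (1/(0.5·√(2π)))·exp(−(3.7−5.1)²/(2·0.5²)) = 0.797885·exp(-3.92000) = 0.0158309
  p_C = (1/(0.5·√(2π)))·exp(−(3.7−5.6)²/(2·0.5²)) = 0.797885·exp(-7.22000) = 0.000583894
  p_D = (1/(0.5·√(2π)))·exp(−(3.7−6.1)²/(2·0.5²)) = 0.797885·exp(-11.52000) = 7.9226e-06
Posterior odds = (π_B·p_B) / (π_C·p_C) = (0.25·0.0158309) / (0.27·0.000583894) = 0.00395773 / 0.000157651 ≈ 25.1043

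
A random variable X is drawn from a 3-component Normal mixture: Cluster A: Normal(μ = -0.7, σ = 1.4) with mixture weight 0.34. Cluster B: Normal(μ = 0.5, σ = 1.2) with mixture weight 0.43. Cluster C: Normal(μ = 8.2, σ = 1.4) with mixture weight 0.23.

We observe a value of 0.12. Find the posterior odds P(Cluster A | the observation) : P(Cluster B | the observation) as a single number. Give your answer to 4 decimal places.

0.6003

Posterior odds = (π_i f_i(x)) / (π_j f_j(x)); the normalising sum cancels.
Evaluate each component's likelihood at the observed value:
  L_A = (1/(1.4·√(2π)))·exp(−(0.12−-0.7)²/(2·1.4²)) = 0.284959·exp(-0.17153) = 0.240042
  L_B = (1/(1.2·√(2π)))·exp(−(0.12−0.5)²/(2·1.2²)) = 0.332452·exp(-0.05014) = 0.316194
  L_C = (1/(1.4·√(2π)))·exp(−(0.12−8.2)²/(2·1.4²)) = 0.284959·exp(-16.65469) = 1.66625e-08
Odds = (0.34/0.43) × (0.240042/0.316194) = 0.790698 × 0.75916 ≈ 0.6003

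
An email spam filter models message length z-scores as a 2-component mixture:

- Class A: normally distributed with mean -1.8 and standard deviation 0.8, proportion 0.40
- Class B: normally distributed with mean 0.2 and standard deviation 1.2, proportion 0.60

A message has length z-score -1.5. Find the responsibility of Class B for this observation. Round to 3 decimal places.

0.282

P(component k | x) = P(Z=k)·f_k(x) / marginal(x), where marginal(x) = Σ_j P(Z=j)·f_j(x).
Normal densities:
  L_A = 0.464819
  L_B = 0.121878
Unnormalised posteriors:
  P(Z=A)·L_A = 0.40 × 0.464819 = 0.185928
  P(Z=B)·L_B = 0.60 × 0.121878 = 0.073127
Denominator: 0.185928 + 0.073127 = 0.259055
P(Class B | -1.5) ≈ 0.282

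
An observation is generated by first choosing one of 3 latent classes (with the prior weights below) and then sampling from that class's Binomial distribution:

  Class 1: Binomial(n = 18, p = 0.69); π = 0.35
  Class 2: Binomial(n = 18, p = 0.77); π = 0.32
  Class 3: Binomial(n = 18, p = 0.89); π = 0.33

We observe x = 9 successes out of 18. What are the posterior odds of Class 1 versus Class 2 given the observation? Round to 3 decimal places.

5.982

Posterior odds = (π_i f_i(x)) / (π_j f_j(x)); the normalising sum cancels.
Component likelihoods at x = 9 successes out of 18:
  p_1 = C(18,9)·0.69^9·0.31^9 = 48620·0.0354521·2.64396e-05 = 0.0455735
  p_2 = C(18,9)·0.77^9·0.23^9 = 48620·0.0951517·1.80115e-06 = 0.00833263
  p_3 = C(18,9)·0.89^9·0.11^9 = 48620·0.350356·2.35795e-09 = 4.01661e-05
0.0159507 / 0.00266644 ≈ 5.982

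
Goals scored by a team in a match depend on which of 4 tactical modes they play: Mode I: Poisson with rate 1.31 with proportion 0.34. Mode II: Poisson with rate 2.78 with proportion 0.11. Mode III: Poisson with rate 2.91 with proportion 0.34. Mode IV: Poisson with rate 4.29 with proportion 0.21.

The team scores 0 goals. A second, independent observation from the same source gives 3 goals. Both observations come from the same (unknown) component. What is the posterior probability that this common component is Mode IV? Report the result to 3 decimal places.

0.034

Posterior ∝ prior × likelihood, so P(k | x) ∝ π_k f_k(x); normalise over all components.
Since both observations come from the same component, the likelihood for component k is f_k(x₁)·f_k(x₂).
  L_I = [e^(−1.31)·1.31^0/0! = 0.26982] × [0.101097] = 0.0272779
  L_II = [e^(−2.78)·2.78^0/0! = 0.0620385] × [0.222149] = 0.0137818
  L_III = [e^(−2.91)·2.91^0/0! = 0.0544757] × [0.223733] = 0.012188
  L_IV = [e^(−4.29)·4.29^0/0! = 0.0137049] × [0.180342] = 0.00247158
Multiply by the mixture weights:
  π_I·L_I = 0.34 × 0.0272779 = 0.00927449
  π_II·L_II = 0.11 × 0.0137818 = 0.001516
  π_III·L_III = 0.34 × 0.012188 = 0.00414393
  π_IV·L_IV = 0.21 × 0.00247158 = 0.000519031
Marginal: 0.00927449 + 0.001516 + 0.00414393 + 0.000519031 = 0.0154535
P(Mode IV | x₁, x₂) = 0.000519031 / 0.0154535 ≈ 0.034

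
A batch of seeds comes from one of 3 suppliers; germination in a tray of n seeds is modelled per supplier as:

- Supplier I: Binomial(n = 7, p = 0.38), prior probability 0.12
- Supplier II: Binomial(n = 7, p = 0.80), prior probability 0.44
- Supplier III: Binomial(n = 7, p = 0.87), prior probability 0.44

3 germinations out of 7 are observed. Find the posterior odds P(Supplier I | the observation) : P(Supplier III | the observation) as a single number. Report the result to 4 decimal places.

Posterior odds = (π_i f_i(x)) / (π_j f_j(x)); the normalising sum cancels.
Binomial probabilities:
  f_I = C(7,3)·0.38^3·0.62^4 = 35·0.054872·0.147763 = 0.283782
  f_II = C(7,3)·0.80^3·0.20^4 = 35·0.512·0.0016 = 0.028672
  f_III = C(7,3)·0.87^3·0.13^4 = 35·0.658503·0.00028561 = 0.00658263
Posterior odds = (π_I·f_I) / (π_III·f_III) = (0.12·0.283782) / (0.44·0.00658263) = 0.0340539 / 0.00289636 ≈ 11.7575

11.7575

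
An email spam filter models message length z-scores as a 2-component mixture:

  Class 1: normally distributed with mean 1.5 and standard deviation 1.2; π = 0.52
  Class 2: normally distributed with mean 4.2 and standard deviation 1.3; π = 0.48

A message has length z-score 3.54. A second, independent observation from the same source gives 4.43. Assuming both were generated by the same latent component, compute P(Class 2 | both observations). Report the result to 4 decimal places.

Posterior ∝ prior × likelihood, so P(k | x) ∝ π_k f_k(x); normalise over all components.
Since both observations come from the same component, the likelihood for component k is f_k(x₁)·f_k(x₂).
  f_1 = [0.0783742] × [0.0168715] = 0.00132229
  f_2 = [0.269772] × [0.302113] = 0.0815016
Weight by the priors:
  π_1·f_1 = 0.52 × 0.00132229 = 0.000687592
  π_2·f_2 = 0.48 × 0.0815016 = 0.0391208
Normaliser: 0.000687592 + 0.0391208 = 0.0398084
So the posterior for Class 2 is 0.0391208 / 0.0398084 ≈ 0.9827.

0.9827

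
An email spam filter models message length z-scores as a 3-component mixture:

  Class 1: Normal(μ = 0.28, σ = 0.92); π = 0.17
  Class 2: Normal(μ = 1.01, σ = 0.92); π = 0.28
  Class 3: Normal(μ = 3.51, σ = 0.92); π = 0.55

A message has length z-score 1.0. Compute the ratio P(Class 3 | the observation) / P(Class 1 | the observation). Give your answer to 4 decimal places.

Posterior odds = (π_i f_i(x)) / (π_j f_j(x)); the normalising sum cancels.
Normal densities:
  f_1 = (1/(0.92·√(2π)))·exp(−(1.0−0.28)²/(2·0.92²)) = 0.433633·exp(-0.30624) = 0.319245
  f_2 = (1/(0.92·√(2π)))·exp(−(1.0−1.01)²/(2·0.92²)) = 0.433633·exp(-0.00006) = 0.433607
  f_3 = (1/(0.92·√(2π)))·exp(−(1.0−3.51)²/(2·0.92²)) = 0.433633·exp(-3.72170) = 0.0104908
Posterior odds = (π_3·f_3) / (π_1·f_1) = (0.55·0.0104908) / (0.17·0.319245) = 0.00576992 / 0.0542717 ≈ 0.1063

0.1063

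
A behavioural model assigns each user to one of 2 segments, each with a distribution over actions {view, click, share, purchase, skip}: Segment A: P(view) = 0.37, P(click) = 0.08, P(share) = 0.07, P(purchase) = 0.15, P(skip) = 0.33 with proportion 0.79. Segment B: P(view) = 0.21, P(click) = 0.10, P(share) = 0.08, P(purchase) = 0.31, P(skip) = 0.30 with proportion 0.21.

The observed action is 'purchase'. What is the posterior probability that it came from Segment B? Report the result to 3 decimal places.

Posterior ∝ prior × likelihood, so P(k | x) ∝ P(Z=k) f_k(x); normalise over all components.
Component likelihoods at x = 'purchase':
  p_A = 0.15
  p_B = 0.31
Unnormalised posteriors:
  P(Z=A)·p_A = 0.79 × 0.15 = 0.1185
  P(Z=B)·p_B = 0.21 × 0.31 = 0.0651
Normaliser: 0.1185 + 0.0651 = 0.1836
So the posterior for Segment B is 0.0651 / 0.1836 ≈ 0.355.

0.355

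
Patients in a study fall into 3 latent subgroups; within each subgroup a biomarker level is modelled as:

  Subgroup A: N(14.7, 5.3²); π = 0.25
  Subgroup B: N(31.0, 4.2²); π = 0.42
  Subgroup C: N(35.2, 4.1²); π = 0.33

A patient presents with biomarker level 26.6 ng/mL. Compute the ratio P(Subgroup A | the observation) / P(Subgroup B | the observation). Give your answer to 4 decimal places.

Since P(k|x) ∝ π_k f_k(x), the posterior odds are π_i f_i(x) / (π_j f_j(x)).
Evaluate each component's likelihood at the observed value:
  p_A = (1/(5.3·√(2π)))·exp(−(26.6−14.7)²/(2·5.3²)) = 0.075272·exp(-2.52065) = 0.00605244
  p_B = (1/(4.2·√(2π)))·exp(−(26.6−31.0)²/(2·4.2²)) = 0.094986·exp(-0.54875) = 0.0548707
  p_C = (1/(4.1·√(2π)))·exp(−(26.6−35.2)²/(2·4.1²)) = 0.097303·exp(-2.19988) = 0.0107828
0.00151311 / 0.0230457 ≈ 0.0657

0.0657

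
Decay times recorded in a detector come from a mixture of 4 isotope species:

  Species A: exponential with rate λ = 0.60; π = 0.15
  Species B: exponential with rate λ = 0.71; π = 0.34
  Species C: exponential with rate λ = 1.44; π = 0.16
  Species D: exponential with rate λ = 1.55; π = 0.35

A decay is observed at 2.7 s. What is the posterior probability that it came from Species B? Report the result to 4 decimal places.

0.5355

Posterior ∝ prior × likelihood, so P(k | x) ∝ π_k f_k(x); normalise over all components.
Component likelihoods at x = 2.7 s:
  f_A = 0.60·e^(−0.60·2.7) = 0.60·e^(−1.6200) = 0.118739
  f_B = 0.71·e^(−0.71·2.7) = 0.71·e^(−1.9170) = 0.104404
  f_C = 1.44·e^(−1.44·2.7) = 1.44·e^(−3.8880) = 0.0295002
  f_D = 1.55·e^(−1.55·2.7) = 1.55·e^(−4.1850) = 0.0235944
Prior × likelihood for each component:
  π_A·f_A = 0.15 × 0.118739 = 0.0178109
  π_B·f_B = 0.34 × 0.104404 = 0.0354973
  π_C·f_C = 0.16 × 0.0295002 = 0.00472004
  π_D·f_D = 0.35 × 0.0235944 = 0.00825805
Sum: 0.0178109 + 0.0354973 + 0.00472004 + 0.00825805 = 0.0662862
P(Species B | the observation) = 0.0354973 / 0.0662862 ≈ 0.5355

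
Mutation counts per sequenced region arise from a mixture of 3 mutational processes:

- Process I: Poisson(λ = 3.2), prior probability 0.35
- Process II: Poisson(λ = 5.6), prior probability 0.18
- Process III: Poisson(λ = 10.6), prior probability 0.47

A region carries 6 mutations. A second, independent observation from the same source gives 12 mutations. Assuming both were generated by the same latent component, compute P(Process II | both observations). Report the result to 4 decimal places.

P(component k | x) = w_k·f_k(x) / marginal(x), where marginal(x) = Σ_j w_j·f_j(x).
Since both observations come from the same component, the likelihood for component k is f_k(x₁)·f_k(x₂).
  f_I = [0.060789] × [9.81116e-05] = 5.96411e-06
  f_II = [0.158397] × [0.00734294] = 0.0011631
  f_III = [0.0490887] × [0.104668] = 0.00513799
Prior × likelihood for each component:
  w_I·f_I = 0.35 × 5.96411e-06 = 2.08744e-06
  w_II·f_II = 0.18 × 0.0011631 = 0.000209358
  w_III·f_III = 0.47 × 0.00513799 = 0.00241485
Denominator: 2.08744e-06 + 0.000209358 + 0.00241485 = 0.0026263
So the posterior for Process II is 0.000209358 / 0.0026263 ≈ 0.0797.

0.0797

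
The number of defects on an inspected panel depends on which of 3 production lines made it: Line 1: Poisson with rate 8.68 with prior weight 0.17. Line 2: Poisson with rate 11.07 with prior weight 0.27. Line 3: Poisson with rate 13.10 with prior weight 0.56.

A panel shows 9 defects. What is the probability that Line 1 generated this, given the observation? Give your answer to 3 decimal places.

0.256

Apply Bayes' rule: the posterior for each component is proportional to its prior times its likelihood at x.
Component likelihoods at x = 9 defects:
  p_1 = 0.13099
  p_2 = 0.107134
  p_3 = 0.0640355
Weight by the priors:
  π_1·p_1 = 0.17 × 0.13099 = 0.0222683
  π_2·p_2 = 0.27 × 0.107134 = 0.0289261
  π_3·p_3 = 0.56 × 0.0640355 = 0.0358599
Marginal: 0.0222683 + 0.0289261 + 0.0358599 = 0.0870543
So the posterior for Line 1 is 0.0222683 / 0.0870543 ≈ 0.256.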